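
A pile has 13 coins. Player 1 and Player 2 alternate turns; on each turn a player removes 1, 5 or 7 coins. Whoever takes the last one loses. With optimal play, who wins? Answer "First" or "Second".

Second

Compute winning (W) and losing (L) positions by backward induction:
i:   0  1  2  3  4  5  6  7  8  9 10 11 12 13
     W  L  W  L  W  L  W  L  W  L  W  L  W  L
Position 13 is L, so the second player wins.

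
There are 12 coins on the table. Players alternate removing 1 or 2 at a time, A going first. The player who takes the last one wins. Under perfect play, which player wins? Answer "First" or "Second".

Second

Mark each pile size as W (mover wins) or L (mover loses):
i:   0  1  2  3  4  5  6  7  8  9 10 11 12
     L  W  W  L  W  W  L  W  W  L  W  W  L
Position 12 is L, so the second player wins.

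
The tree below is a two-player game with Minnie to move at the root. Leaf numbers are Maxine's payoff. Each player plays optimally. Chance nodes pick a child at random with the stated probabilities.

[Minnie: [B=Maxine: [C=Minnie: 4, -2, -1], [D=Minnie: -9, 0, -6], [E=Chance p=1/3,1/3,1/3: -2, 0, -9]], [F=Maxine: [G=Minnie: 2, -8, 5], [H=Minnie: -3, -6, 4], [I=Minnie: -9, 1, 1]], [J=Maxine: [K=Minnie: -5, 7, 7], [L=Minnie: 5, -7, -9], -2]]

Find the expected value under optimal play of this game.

C (Minnie): min(4, -2, -1) = -2
D (Minnie): min(-9, 0, -6) = -9
E (Chance): 1/3·-2 + 1/3·0 + 1/3·-9 = -3.67
B (Maxine): max(-2, -9, -3.67) = -2
G (Minnie): min(2, -8, 5) = -8
H (Minnie): min(-3, -6, 4) = -6
I (Minnie): min(-9, 1, 1) = -9
F (Maxine): max(-8, -6, -9) = -6
K (Minnie): min(-5, 7, 7) = -5
L (Minnie): min(5, -7, -9) = -9
J (Maxine): max(-5, -9, -2) = -2
Root (Minnie): min(-2, -6, -2) = -6

-6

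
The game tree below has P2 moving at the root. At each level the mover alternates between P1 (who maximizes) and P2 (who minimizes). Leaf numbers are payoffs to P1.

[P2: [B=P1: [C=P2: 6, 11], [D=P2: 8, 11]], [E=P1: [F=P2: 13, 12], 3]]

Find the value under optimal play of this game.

8

C (P2): min(6, 11) = 6
D (P2): min(8, 11) = 8
B (P1): max(6, 8) = 8
F (P2): min(13, 12) = 12
E (P1): max(12, 3) = 12
Root (P2): min(8, 12) = 8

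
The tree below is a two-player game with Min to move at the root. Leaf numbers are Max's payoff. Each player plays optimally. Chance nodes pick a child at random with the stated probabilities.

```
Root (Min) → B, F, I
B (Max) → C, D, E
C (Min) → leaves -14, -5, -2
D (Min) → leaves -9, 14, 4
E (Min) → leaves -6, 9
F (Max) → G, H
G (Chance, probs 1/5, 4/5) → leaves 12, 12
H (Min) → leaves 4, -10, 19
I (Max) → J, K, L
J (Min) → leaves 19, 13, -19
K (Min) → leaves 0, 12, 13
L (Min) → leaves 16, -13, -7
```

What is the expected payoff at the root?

-6

C (Min): min(-14, -5, -2) = -14
D (Min): min(-9, 14, 4) = -9
E (Min): min(-6, 9) = -6
B (Max): max(-14, -9, -6) = -6
G (Chance): 1/5·12 + 4/5·12 = 12
H (Min): min(4, -10, 19) = -10
F (Max): max(12, -10) = 12
J (Min): min(19, 13, -19) = -19
K (Min): min(0, 12, 13) = 0
L (Min): min(16, -13, -7) = -13
I (Max): max(-19, 0, -13) = 0
Root (Min): min(-6, 12, 0) = -6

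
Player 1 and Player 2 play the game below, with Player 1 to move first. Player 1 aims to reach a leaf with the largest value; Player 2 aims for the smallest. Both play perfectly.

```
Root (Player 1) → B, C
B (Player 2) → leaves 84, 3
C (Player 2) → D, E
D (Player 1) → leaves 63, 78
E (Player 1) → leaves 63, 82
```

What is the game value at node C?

D: max(63, 78) = 78
E: max(63, 82) = 82
C: min(78, 82) = 78

78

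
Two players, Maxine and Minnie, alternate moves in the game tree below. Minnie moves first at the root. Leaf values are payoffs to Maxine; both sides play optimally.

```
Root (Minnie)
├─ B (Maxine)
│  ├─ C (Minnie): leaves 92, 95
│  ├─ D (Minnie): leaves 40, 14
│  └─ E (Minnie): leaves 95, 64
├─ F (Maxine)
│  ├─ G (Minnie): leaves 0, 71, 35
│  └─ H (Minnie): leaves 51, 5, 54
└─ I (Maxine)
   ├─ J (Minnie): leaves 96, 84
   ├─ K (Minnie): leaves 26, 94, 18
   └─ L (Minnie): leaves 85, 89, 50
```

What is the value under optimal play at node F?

G: min(0, 71, 35) = 0
H: min(51, 5, 54) = 5
F: max(0, 5) = 5

5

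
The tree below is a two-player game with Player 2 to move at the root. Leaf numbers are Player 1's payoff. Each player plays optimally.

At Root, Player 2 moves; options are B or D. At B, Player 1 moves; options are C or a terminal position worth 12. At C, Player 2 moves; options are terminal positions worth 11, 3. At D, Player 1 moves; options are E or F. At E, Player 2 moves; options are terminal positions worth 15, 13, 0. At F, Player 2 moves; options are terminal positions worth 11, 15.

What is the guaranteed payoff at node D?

E: min(15, 13, 0) = 0
F: min(11, 15) = 11
D: max(0, 11) = 11

11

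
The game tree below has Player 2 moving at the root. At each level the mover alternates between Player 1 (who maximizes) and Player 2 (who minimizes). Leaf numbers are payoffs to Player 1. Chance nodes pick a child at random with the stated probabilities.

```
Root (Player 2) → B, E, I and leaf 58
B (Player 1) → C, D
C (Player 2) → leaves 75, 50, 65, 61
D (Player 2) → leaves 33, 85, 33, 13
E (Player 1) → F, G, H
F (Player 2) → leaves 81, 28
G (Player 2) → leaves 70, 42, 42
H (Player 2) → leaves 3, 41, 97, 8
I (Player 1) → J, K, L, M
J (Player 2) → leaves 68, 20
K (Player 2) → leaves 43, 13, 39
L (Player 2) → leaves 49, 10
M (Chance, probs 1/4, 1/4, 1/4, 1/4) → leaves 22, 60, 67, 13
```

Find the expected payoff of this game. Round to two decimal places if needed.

40.5

C (Player 2): min(75, 50, 65, 61) = 50
D (Player 2): min(33, 85, 33, 13) = 13
B (Player 1): max(50, 13) = 50
F (Player 2): min(81, 28) = 28
G (Player 2): min(70, 42, 42) = 42
H (Player 2): min(3, 41, 97, 8) = 3
E (Player 1): max(28, 42, 3) = 42
J (Player 2): min(68, 20) = 20
K (Player 2): min(43, 13, 39) = 13
L (Player 2): min(49, 10) = 10
M (Chance): 1/4·22 + 1/4·60 + 1/4·67 + 1/4·13 = 40.5
I (Player 1): max(20, 13, 10, 40.5) = 40.5
Root (Player 2): min(50, 42, 40.5, 58) = 40.5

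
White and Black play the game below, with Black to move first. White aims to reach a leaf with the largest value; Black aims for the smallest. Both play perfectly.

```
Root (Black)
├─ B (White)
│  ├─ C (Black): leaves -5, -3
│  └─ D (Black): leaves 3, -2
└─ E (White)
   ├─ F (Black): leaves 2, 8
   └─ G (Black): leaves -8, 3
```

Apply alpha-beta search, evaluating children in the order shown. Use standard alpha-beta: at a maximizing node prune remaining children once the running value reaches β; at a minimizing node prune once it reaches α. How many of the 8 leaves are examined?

6

C [α=-∞,β=+∞]: v=-5
D [α=-5,β=+∞]: v=-2
B [α=-∞,β=+∞]: v=-2
F [α=-∞,β=-2]: v=2
E [α=-∞,β=-2]: v=2 after child 1 ≥ β → β-cutoff, skip 1
Root [α=-∞,β=+∞]: v=-2
Leaves evaluated: 6 of 8.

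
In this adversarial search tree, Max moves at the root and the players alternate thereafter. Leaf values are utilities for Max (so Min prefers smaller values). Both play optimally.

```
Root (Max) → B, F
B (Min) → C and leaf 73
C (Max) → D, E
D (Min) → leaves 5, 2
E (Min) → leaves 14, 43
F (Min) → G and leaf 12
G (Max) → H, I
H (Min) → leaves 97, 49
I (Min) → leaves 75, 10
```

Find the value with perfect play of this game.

14

D (Min): min(5, 2) = 2
E (Min): min(14, 43) = 14
C (Max): max(2, 14) = 14
B (Min): min(14, 73) = 14
H (Min): min(97, 49) = 49
I (Min): min(75, 10) = 10
G (Max): max(49, 10) = 49
F (Min): min(49, 12) = 12
Root (Max): max(14, 12) = 14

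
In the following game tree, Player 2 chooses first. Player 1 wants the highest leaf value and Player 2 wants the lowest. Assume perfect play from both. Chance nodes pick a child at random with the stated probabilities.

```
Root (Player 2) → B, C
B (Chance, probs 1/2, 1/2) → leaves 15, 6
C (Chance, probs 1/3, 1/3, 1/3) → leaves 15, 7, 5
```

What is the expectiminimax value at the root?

9

B (Chance): 1/2·15 + 1/2·6 = 10.5
C (Chance): 1/3·15 + 1/3·7 + 1/3·5 = 9
Root (Player 2): min(10.5, 9) = 9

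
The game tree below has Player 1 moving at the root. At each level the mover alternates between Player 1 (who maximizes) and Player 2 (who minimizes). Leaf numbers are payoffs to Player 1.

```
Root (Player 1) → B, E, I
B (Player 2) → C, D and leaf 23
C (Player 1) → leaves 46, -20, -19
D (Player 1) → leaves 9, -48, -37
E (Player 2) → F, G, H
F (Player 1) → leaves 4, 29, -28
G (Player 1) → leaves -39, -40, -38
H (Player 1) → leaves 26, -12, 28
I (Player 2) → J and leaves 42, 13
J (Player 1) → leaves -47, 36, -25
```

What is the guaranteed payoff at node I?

13

J: max(-47, 36, -25) = 36
I: min(36, 42, 13) = 13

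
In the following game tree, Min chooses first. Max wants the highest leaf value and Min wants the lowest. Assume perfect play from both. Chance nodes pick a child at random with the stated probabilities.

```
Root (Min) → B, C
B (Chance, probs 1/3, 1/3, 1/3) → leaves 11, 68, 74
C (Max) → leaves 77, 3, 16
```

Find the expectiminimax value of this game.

51

B (Chance): 1/3·11 + 1/3·68 + 1/3·74 = 51
C (Max): max(77, 3, 16) = 77
Root (Min): min(51, 77) = 51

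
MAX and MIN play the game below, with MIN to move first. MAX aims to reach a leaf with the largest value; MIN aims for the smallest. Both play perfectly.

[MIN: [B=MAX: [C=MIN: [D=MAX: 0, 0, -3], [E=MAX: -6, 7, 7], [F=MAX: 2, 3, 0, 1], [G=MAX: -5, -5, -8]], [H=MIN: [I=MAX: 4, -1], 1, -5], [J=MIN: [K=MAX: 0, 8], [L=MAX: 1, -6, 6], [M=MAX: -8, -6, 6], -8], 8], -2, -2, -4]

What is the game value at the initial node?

D (MAX): max(0, 0, -3) = 0
E (MAX): max(-6, 7, 7) = 7
F (MAX): max(2, 3, 0, 1) = 3
G (MAX): max(-5, -5, -8) = -5
C (MIN): min(0, 7, 3, -5) = -5
I (MAX): max(4, -1) = 4
H (MIN): min(4, 1, -5) = -5
K (MAX): max(0, 8) = 8
L (MAX): max(1, -6, 6) = 6
M (MAX): max(-8, -6, 6) = 6
J (MIN): min(8, 6, 6, -8) = -8
B (MAX): max(-5, -5, -8, 8) = 8
Root (MIN): min(8, -2, -2, -4) = -4

-4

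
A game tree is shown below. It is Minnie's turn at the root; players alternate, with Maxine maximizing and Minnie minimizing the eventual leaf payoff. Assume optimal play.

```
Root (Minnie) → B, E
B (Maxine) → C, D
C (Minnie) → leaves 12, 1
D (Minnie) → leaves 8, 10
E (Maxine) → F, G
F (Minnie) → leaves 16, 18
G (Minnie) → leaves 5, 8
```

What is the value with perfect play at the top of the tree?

C (Minnie): min(12, 1) = 1
D (Minnie): min(8, 10) = 8
B (Maxine): max(1, 8) = 8
F (Minnie): min(16, 18) = 16
G (Minnie): min(5, 8) = 5
E (Maxine): max(16, 5) = 16
Root (Minnie): min(8, 16) = 8

8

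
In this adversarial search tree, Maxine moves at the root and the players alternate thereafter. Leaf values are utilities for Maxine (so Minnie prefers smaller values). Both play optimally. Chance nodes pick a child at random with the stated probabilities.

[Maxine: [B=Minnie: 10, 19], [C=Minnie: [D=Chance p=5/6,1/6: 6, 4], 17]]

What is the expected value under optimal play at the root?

10

B (Minnie): min(10, 19) = 10
D (Chance): 5/6·6 + 1/6·4 = 5.67
C (Minnie): min(5.67, 17) = 5.67
Root (Maxine): max(10, 5.67) = 10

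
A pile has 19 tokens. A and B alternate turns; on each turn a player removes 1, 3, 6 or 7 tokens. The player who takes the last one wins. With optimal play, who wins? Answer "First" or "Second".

First

i:   0  1  2  3  4  5  6  7  8  9 10 11 12 13 14 15 16 17 18 19
     L  W  L  W  L  W  W  W  W  W  W  W  L  W  L  W  L  W  W  W
Position 19 is W, so the first player wins.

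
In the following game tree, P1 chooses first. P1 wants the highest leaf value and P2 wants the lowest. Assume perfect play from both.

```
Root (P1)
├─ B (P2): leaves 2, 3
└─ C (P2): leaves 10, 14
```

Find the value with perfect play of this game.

10

B (P2): min(2, 3) = 2
C (P2): min(10, 14) = 10
Root (P1): max(2, 10) = 10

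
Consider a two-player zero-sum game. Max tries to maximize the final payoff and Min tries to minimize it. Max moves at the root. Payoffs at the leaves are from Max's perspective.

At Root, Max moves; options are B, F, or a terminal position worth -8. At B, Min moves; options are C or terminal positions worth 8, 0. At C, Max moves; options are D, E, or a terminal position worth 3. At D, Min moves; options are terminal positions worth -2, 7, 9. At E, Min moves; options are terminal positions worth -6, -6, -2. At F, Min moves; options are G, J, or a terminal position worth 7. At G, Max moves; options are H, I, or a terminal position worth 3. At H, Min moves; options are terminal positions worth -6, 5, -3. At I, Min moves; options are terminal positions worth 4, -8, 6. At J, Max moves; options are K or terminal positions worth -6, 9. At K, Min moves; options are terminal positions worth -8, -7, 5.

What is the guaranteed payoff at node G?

H: min(-6, 5, -3) = -6
I: min(4, -8, 6) = -8
G: max(-6, -8, 3) = 3

3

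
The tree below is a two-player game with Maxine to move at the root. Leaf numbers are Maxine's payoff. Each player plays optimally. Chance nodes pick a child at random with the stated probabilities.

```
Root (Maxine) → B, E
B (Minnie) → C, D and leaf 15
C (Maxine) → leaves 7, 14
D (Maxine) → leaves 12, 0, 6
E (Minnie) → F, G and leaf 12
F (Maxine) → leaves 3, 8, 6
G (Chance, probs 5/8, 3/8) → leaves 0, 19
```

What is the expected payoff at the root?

12

C (Maxine): max(7, 14) = 14
D (Maxine): max(12, 0, 6) = 12
B (Minnie): min(14, 12, 15) = 12
F (Maxine): max(3, 8, 6) = 8
G (Chance): 5/8·0 + 3/8·19 = 7.12
E (Minnie): min(8, 7.12, 12) = 7.12
Root (Maxine): max(12, 7.12) = 12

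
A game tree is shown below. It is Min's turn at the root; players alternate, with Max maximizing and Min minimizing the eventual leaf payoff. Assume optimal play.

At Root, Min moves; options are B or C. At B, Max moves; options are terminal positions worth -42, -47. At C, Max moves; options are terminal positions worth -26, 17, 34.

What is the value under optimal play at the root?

B (Max): max(-42, -47) = -42
C (Max): max(-26, 17, 34) = 34
Root (Min): min(-42, 34) = -42

-42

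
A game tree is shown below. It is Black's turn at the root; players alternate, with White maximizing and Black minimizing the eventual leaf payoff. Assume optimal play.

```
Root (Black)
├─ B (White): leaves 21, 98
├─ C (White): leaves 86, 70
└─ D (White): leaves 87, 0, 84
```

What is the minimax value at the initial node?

86

B (White): max(21, 98) = 98
C (White): max(86, 70) = 86
D (White): max(87, 0, 84) = 87
Root (Black): min(98, 86, 87) = 86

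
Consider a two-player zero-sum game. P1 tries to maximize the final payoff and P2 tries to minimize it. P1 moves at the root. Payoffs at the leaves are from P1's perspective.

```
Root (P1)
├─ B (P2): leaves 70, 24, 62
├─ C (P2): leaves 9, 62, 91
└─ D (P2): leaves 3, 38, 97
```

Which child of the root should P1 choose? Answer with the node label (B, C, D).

B

B (P2): min(70, 24, 62) = 24
C (P2): min(9, 62, 91) = 9
D (P2): min(3, 38, 97) = 3
Root (P1): max(24, 9, 3) = 24
P1 picks the child with the highest value: B (value 24).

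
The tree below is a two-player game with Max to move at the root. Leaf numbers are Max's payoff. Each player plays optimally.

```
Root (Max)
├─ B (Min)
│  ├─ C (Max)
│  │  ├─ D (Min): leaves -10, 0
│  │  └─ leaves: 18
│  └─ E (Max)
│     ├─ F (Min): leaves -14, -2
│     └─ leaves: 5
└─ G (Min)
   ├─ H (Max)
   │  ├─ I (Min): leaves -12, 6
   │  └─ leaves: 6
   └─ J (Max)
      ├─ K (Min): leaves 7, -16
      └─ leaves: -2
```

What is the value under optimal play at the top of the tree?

D (Min): min(-10, 0) = -10
C (Max): max(-10, 18) = 18
F (Min): min(-14, -2) = -14
E (Max): max(-14, 5) = 5
B (Min): min(18, 5) = 5
I (Min): min(-12, 6) = -12
H (Max): max(-12, 6) = 6
K (Min): min(7, -16) = -16
J (Max): max(-16, -2) = -2
G (Min): min(6, -2) = -2
Root (Max): max(5, -2) = 5

5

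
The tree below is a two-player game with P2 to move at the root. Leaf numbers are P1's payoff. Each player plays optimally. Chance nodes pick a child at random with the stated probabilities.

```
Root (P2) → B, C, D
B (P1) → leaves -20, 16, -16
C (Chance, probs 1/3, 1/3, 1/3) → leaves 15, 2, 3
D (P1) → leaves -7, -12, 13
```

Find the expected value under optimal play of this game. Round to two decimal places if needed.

6.67

B (P1): max(-20, 16, -16) = 16
C (Chance): 1/3·15 + 1/3·2 + 1/3·3 = 6.67
D (P1): max(-7, -12, 13) = 13
Root (P2): min(16, 6.67, 13) = 6.67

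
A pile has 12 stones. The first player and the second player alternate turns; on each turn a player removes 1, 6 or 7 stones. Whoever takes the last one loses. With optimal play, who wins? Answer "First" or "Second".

Positions where the player to move wins (W) vs loses (L):
i:   0  1  2  3  4  5  6  7  8  9 10 11 12
     W  L  W  L  W  L  W  W  W  W  W  W  W
Position 12 is W, so the first player wins.

First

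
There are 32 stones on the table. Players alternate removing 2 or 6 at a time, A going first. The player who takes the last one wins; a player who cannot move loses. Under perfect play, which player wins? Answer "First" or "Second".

Compute winning (W) and losing (L) positions by backward induction:
i:   0  1  2  3  4  5  6  7  8  9 10 11 12 13 14 15 16 17 18 19 20 21 22 23 24 25 26 27 28 29 30 31 32
     L  L  W  W  L  L  W  W  L  L  W  W  L  L  W  W  L  L  W  W  L  L  W  W  L  L  W  W  L  L  W  W  L
Position 32 is L, so the second player wins.

Second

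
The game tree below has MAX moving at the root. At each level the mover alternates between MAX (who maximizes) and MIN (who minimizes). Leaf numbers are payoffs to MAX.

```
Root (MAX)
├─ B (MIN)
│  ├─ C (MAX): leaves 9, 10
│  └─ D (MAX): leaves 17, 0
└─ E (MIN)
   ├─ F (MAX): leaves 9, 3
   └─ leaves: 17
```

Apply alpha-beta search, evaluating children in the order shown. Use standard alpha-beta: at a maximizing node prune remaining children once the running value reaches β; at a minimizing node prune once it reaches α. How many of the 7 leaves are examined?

C [α=-∞,β=+∞]: v=10
D [α=-∞,β=10]: v=17 after child 1 ≥ β → β-cutoff, skip 1
B [α=-∞,β=+∞]: v=10
F [α=10,β=+∞]: v=9
E [α=10,β=+∞]: v=9 after child 1 ≤ α → α-cutoff, skip 1
Root [α=-∞,β=+∞]: v=10
Leaves evaluated: 5 of 7.

5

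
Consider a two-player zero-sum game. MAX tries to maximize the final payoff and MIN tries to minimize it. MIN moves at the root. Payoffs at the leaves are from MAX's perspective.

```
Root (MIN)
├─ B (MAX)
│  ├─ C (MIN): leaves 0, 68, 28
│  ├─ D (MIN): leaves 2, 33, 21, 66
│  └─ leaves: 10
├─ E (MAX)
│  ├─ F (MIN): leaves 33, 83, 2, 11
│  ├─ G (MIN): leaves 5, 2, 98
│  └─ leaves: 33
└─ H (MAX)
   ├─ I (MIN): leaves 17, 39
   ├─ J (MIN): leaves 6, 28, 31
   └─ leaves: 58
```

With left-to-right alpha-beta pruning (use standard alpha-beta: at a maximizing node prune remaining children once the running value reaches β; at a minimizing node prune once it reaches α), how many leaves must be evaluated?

17

C [α=-∞,β=+∞]: v=0
D [α=0,β=+∞]: v=2
B [α=-∞,β=+∞]: v=10
F [α=-∞,β=10]: v=2
G [α=2,β=10]: v=2 after child 2 ≤ α → α-cutoff, skip 1
E [α=-∞,β=10]: v=33
I [α=-∞,β=10]: v=17
H [α=-∞,β=10]: v=17 after child 1 ≥ β → β-cutoff, skip 2
Root [α=-∞,β=+∞]: v=10
Leaves evaluated: 17 of 22.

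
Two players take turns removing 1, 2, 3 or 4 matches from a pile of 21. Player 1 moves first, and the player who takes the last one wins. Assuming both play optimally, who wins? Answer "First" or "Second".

First

Compute winning (W) and losing (L) positions by backward induction:
i:   0  1  2  3  4  5  6  7  8  9 10 11 12 13 14 15 16 17 18 19 20 21
     L  W  W  W  W  L  W  W  W  W  L  W  W  W  W  L  W  W  W  W  L  W
Position 21 is W, so the first player wins.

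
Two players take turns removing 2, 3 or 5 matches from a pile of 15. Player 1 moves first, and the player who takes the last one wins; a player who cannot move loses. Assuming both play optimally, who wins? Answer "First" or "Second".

Second

W/L table (W = player to move can force a win):
i:   0  1  2  3  4  5  6  7  8  9 10 11 12 13 14 15
     L  L  W  W  W  W  W  L  L  W  W  W  W  W  L  L
Position 15 is L, so the second player wins.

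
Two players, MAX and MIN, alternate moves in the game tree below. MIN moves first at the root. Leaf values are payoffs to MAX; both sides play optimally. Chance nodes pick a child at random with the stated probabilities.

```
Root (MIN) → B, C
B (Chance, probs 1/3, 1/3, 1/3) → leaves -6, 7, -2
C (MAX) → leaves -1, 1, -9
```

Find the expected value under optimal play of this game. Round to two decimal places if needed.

-0.33

B (Chance): 1/3·-6 + 1/3·7 + 1/3·-2 = -0.33
C (MAX): max(-1, 1, -9) = 1
Root (MIN): min(-0.33, 1) = -0.33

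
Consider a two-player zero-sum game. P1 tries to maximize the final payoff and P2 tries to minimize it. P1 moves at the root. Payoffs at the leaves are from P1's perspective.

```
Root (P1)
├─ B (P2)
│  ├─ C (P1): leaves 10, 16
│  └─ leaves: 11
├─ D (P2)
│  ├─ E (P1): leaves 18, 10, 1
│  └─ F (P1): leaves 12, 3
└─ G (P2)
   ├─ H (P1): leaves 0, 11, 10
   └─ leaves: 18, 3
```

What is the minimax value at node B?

C: max(10, 16) = 16
B: min(16, 11) = 11

11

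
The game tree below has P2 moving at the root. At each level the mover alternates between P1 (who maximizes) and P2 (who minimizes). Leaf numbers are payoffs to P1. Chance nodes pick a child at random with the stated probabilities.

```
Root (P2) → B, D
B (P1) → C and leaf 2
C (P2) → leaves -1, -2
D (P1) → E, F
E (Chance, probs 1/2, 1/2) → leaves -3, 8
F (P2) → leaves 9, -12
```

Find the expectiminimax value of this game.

2

C (P2): min(-1, -2) = -2
B (P1): max(-2, 2) = 2
E (Chance): 1/2·-3 + 1/2·8 = 2.5
F (P2): min(9, -12) = -12
D (P1): max(2.5, -12) = 2.5
Root (P2): min(2, 2.5) = 2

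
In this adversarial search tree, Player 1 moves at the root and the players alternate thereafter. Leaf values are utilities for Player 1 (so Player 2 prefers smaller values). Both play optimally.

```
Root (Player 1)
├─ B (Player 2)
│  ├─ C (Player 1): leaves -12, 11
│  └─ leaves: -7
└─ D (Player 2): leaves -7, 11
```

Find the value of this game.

-7

C (Player 1): max(-12, 11) = 11
B (Player 2): min(11, -7) = -7
D (Player 2): min(-7, 11) = -7
Root (Player 1): max(-7, -7) = -7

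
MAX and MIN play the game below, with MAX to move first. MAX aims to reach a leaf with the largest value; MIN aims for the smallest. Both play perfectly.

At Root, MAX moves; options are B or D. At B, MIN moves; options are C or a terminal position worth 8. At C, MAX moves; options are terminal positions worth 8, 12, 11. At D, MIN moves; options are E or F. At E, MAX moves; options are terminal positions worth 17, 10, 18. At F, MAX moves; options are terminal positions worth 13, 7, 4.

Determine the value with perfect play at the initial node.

C (MAX): max(8, 12, 11) = 12
B (MIN): min(12, 8) = 8
E (MAX): max(17, 10, 18) = 18
F (MAX): max(13, 7, 4) = 13
D (MIN): min(18, 13) = 13
Root (MAX): max(8, 13) = 13

13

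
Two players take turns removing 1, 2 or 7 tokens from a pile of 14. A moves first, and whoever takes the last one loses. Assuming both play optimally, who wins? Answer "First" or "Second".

i:   0  1  2  3  4  5  6  7  8  9 10 11 12 13 14
     W  L  W  W  L  W  W  L  W  W  L  W  W  L  W
Position 14 is W, so the first player wins.

First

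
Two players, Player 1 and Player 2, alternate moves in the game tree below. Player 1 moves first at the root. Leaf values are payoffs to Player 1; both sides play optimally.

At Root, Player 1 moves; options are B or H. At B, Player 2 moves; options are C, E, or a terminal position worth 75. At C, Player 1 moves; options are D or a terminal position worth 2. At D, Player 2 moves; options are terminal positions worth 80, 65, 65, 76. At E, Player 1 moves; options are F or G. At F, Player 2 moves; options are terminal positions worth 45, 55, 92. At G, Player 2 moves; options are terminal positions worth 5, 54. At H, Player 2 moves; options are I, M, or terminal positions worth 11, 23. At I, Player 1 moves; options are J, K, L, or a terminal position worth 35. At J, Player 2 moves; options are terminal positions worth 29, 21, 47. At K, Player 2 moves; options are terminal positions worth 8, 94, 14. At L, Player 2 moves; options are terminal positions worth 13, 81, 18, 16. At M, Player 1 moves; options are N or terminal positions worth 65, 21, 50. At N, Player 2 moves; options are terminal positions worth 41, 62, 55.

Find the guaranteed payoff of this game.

D (Player 2): min(80, 65, 65, 76) = 65
C (Player 1): max(65, 2) = 65
F (Player 2): min(45, 55, 92) = 45
G (Player 2): min(5, 54) = 5
E (Player 1): max(45, 5) = 45
B (Player 2): min(65, 45, 75) = 45
J (Player 2): min(29, 21, 47) = 21
K (Player 2): min(8, 94, 14) = 8
L (Player 2): min(13, 81, 18, 16) = 13
I (Player 1): max(21, 8, 13, 35) = 35
N (Player 2): min(41, 62, 55) = 41
M (Player 1): max(41, 65, 21, 50) = 65
H (Player 2): min(35, 65, 11, 23) = 11
Root (Player 1): max(45, 11) = 45

45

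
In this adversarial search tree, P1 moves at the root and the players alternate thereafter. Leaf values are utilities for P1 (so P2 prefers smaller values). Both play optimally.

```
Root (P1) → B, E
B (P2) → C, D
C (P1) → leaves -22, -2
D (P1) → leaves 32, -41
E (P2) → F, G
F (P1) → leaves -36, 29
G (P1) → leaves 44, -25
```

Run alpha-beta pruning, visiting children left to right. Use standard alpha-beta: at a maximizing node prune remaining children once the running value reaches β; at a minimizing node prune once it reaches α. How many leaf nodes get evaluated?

C [α=-∞,β=+∞]: v=-2
D [α=-∞,β=-2]: v=32 after child 1 ≥ β → β-cutoff, skip 1
B [α=-∞,β=+∞]: v=-2
F [α=-2,β=+∞]: v=29
G [α=-2,β=29]: v=44 after child 1 ≥ β → β-cutoff, skip 1
E [α=-2,β=+∞]: v=29
Root [α=-∞,β=+∞]: v=29
Leaves evaluated: 6 of 8.

6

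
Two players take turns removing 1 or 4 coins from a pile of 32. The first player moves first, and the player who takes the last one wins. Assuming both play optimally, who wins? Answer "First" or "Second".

Positions where the player to move wins (W) vs loses (L):
i:   0  1  2  3  4  5  6  7  8  9 10 11 12 13 14 15 16 17 18 19 20 21 22 23 24 25 26 27 28 29 30 31 32
     L  W  L  W  W  L  W  L  W  W  L  W  L  W  W  L  W  L  W  W  L  W  L  W  W  L  W  L  W  W  L  W  L
Position 32 is L, so the second player wins.

Second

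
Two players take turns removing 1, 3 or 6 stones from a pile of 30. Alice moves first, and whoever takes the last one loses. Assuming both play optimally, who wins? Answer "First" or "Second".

Second

Positions where the player to move wins (W) vs loses (L):
i:   0  1  2  3  4  5  6  7  8  9 10 11 12 13 14 15 16 17 18 19 20 21 22 23 24 25 26 27 28 29 30
     W  L  W  L  W  L  W  W  W  W  L  W  L  W  L  W  W  W  W  L  W  L  W  L  W  W  W  W  L  W  L
Position 30 is L, so the second player wins.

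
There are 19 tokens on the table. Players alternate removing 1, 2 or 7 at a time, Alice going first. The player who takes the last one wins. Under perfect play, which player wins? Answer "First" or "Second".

Positions where the player to move wins (W) vs loses (L):
i:   0  1  2  3  4  5  6  7  8  9 10 11 12 13 14 15 16 17 18 19
     L  W  W  L  W  W  L  W  W  L  W  W  L  W  W  L  W  W  L  W
Position 19 is W, so the first player wins.

First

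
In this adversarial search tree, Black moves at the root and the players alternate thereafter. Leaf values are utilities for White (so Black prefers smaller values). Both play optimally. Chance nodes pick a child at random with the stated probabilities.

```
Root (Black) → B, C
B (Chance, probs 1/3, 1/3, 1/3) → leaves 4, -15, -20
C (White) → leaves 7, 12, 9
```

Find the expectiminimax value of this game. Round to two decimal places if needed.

B (Chance): 1/3·4 + 1/3·-15 + 1/3·-20 = -10.33
C (White): max(7, 12, 9) = 12
Root (Black): min(-10.33, 12) = -10.33

-10.33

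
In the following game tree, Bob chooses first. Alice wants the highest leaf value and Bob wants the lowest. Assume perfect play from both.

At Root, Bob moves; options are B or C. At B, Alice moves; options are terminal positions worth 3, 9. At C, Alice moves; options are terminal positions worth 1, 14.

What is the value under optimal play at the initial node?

B (Alice): max(3, 9) = 9
C (Alice): max(1, 14) = 14
Root (Bob): min(9, 14) = 9

9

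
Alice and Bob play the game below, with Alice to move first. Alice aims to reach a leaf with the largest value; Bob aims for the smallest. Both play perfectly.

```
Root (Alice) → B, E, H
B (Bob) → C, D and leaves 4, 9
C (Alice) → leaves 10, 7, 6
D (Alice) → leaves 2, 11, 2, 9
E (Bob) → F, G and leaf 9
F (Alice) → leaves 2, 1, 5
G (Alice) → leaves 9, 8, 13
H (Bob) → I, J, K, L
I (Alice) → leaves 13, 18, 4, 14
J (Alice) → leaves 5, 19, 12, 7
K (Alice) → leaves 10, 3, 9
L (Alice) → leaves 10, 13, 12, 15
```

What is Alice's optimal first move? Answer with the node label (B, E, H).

C (Alice): max(10, 7, 6) = 10
D (Alice): max(2, 11, 2, 9) = 11
B (Bob): min(10, 11, 4, 9) = 4
F (Alice): max(2, 1, 5) = 5
G (Alice): max(9, 8, 13) = 13
E (Bob): min(5, 13, 9) = 5
I (Alice): max(13, 18, 4, 14) = 18
J (Alice): max(5, 19, 12, 7) = 19
K (Alice): max(10, 3, 9) = 10
L (Alice): max(10, 13, 12, 15) = 15
H (Bob): min(18, 19, 10, 15) = 10
Root (Alice): max(4, 5, 10) = 10
Alice picks the child with the highest value: H (value 10).

H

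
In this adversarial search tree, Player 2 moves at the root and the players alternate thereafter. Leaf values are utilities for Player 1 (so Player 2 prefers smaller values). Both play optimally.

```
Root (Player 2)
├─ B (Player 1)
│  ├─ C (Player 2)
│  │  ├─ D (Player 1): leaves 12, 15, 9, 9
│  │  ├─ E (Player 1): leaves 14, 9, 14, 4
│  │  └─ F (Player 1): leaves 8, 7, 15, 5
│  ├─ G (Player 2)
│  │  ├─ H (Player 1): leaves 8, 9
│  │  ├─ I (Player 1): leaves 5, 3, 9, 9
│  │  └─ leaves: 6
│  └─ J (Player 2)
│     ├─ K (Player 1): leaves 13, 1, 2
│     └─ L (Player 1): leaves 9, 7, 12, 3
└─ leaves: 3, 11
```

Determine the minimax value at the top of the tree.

D (Player 1): max(12, 15, 9, 9) = 15
E (Player 1): max(14, 9, 14, 4) = 14
F (Player 1): max(8, 7, 15, 5) = 15
C (Player 2): min(15, 14, 15) = 14
H (Player 1): max(8, 9) = 9
I (Player 1): max(5, 3, 9, 9) = 9
G (Player 2): min(9, 9, 6) = 6
K (Player 1): max(13, 1, 2) = 13
L (Player 1): max(9, 7, 12, 3) = 12
J (Player 2): min(13, 12) = 12
B (Player 1): max(14, 6, 12) = 14
Root (Player 2): min(14, 3, 11) = 3

3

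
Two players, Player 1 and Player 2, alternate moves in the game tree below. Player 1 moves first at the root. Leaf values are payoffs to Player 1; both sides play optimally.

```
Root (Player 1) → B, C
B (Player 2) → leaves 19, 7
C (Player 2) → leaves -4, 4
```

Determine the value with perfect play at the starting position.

B (Player 2): min(19, 7) = 7
C (Player 2): min(-4, 4) = -4
Root (Player 1): max(7, -4) = 7

7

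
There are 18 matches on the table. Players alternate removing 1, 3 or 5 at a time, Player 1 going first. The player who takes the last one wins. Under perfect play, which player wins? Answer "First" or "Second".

Second

Positions where the player to move wins (W) vs loses (L):
i:   0  1  2  3  4  5  6  7  8  9 10 11 12 13 14 15 16 17 18
     L  W  L  W  L  W  L  W  L  W  L  W  L  W  L  W  L  W  L
Position 18 is L, so the second player wins.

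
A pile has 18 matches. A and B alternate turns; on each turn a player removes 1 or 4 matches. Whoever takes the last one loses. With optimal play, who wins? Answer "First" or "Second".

Second

Compute winning (W) and losing (L) positions by backward induction:
i:   0  1  2  3  4  5  6  7  8  9 10 11 12 13 14 15 16 17 18
     W  L  W  L  W  W  L  W  L  W  W  L  W  L  W  W  L  W  L
Position 18 is L, so the second player wins.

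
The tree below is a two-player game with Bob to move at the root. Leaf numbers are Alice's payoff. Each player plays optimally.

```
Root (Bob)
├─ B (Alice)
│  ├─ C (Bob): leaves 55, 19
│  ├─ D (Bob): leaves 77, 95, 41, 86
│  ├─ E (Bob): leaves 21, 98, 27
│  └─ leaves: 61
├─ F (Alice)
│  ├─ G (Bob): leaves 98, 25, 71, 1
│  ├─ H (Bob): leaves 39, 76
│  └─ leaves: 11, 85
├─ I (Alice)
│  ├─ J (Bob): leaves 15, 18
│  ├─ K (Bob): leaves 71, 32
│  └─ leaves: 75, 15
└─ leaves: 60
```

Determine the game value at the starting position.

60

C (Bob): min(55, 19) = 19
D (Bob): min(77, 95, 41, 86) = 41
E (Bob): min(21, 98, 27) = 21
B (Alice): max(19, 41, 21, 61) = 61
G (Bob): min(98, 25, 71, 1) = 1
H (Bob): min(39, 76) = 39
F (Alice): max(1, 39, 11, 85) = 85
J (Bob): min(15, 18) = 15
K (Bob): min(71, 32) = 32
I (Alice): max(15, 32, 75, 15) = 75
Root (Bob): min(61, 85, 75, 60) = 60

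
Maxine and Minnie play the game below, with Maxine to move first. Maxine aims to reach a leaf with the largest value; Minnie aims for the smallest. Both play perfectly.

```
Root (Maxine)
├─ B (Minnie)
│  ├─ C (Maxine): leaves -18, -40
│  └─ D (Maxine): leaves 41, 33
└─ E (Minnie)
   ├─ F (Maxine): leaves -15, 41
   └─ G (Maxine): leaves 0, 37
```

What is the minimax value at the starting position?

C (Maxine): max(-18, -40) = -18
D (Maxine): max(41, 33) = 41
B (Minnie): min(-18, 41) = -18
F (Maxine): max(-15, 41) = 41
G (Maxine): max(0, 37) = 37
E (Minnie): min(41, 37) = 37
Root (Maxine): max(-18, 37) = 37

37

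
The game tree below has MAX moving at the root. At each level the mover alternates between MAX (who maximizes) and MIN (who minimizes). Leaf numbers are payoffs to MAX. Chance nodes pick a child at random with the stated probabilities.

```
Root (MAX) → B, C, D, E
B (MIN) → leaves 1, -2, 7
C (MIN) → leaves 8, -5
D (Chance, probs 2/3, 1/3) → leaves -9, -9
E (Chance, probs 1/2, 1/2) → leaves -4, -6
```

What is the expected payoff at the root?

B (MIN): min(1, -2, 7) = -2
C (MIN): min(8, -5) = -5
D (Chance): 2/3·-9 + 1/3·-9 = -9
E (Chance): 1/2·-4 + 1/2·-6 = -5
Root (MAX): max(-2, -5, -9, -5) = -2

-2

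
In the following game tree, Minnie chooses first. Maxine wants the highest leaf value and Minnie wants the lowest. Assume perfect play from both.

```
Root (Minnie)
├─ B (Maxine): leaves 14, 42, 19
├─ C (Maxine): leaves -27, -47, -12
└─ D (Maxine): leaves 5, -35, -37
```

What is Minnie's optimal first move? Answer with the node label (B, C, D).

C

B (Maxine): max(14, 42, 19) = 42
C (Maxine): max(-27, -47, -12) = -12
D (Maxine): max(5, -35, -37) = 5
Root (Minnie): min(42, -12, 5) = -12
Minnie picks the child with the lowest value: C (value -12).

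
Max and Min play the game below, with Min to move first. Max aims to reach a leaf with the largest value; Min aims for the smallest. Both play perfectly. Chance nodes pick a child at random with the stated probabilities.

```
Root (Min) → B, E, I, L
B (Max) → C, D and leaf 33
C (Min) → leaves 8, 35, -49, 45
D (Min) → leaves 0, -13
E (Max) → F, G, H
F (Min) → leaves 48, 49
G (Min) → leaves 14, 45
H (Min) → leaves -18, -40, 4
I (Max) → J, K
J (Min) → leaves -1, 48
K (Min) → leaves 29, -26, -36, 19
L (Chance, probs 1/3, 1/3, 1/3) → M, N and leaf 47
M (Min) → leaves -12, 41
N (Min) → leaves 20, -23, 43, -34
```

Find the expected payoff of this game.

-1

C (Min): min(8, 35, -49, 45) = -49
D (Min): min(0, -13) = -13
B (Max): max(-49, -13, 33) = 33
F (Min): min(48, 49) = 48
G (Min): min(14, 45) = 14
H (Min): min(-18, -40, 4) = -40
E (Max): max(48, 14, -40) = 48
J (Min): min(-1, 48) = -1
K (Min): min(29, -26, -36, 19) = -36
I (Max): max(-1, -36) = -1
M (Min): min(-12, 41) = -12
N (Min): min(20, -23, 43, -34) = -34
L (Chance): 1/3·-12 + 1/3·-34 + 1/3·47 = 0.33
Root (Min): min(33, 48, -1, 0.33) = -1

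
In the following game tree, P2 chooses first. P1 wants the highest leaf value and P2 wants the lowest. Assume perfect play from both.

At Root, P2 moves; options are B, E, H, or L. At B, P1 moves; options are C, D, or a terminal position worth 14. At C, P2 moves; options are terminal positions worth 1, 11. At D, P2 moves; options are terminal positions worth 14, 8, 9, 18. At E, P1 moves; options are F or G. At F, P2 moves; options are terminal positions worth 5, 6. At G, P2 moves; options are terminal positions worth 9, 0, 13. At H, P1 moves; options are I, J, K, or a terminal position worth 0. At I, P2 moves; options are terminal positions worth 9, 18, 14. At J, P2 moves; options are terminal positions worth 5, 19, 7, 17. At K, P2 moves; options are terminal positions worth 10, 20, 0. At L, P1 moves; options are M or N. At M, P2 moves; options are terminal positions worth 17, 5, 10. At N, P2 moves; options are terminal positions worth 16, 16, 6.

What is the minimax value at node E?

F: min(5, 6) = 5
G: min(9, 0, 13) = 0
E: max(5, 0) = 5

5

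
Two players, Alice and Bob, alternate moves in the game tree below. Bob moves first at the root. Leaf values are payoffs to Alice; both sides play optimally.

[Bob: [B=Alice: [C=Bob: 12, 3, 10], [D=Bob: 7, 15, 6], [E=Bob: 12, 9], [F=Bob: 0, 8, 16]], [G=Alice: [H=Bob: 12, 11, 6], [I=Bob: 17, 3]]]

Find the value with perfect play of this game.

6

C (Bob): min(12, 3, 10) = 3
D (Bob): min(7, 15, 6) = 6
E (Bob): min(12, 9) = 9
F (Bob): min(0, 8, 16) = 0
B (Alice): max(3, 6, 9, 0) = 9
H (Bob): min(12, 11, 6) = 6
I (Bob): min(17, 3) = 3
G (Alice): max(6, 3) = 6
Root (Bob): min(9, 6) = 6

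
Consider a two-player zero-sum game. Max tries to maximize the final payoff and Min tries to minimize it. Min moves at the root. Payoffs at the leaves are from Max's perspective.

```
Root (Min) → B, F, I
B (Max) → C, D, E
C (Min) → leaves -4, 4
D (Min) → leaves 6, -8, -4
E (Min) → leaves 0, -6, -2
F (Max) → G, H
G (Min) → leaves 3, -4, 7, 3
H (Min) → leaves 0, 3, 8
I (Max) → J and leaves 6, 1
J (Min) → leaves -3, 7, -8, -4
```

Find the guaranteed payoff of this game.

-4

C (Min): min(-4, 4) = -4
D (Min): min(6, -8, -4) = -8
E (Min): min(0, -6, -2) = -6
B (Max): max(-4, -8, -6) = -4
G (Min): min(3, -4, 7, 3) = -4
H (Min): min(0, 3, 8) = 0
F (Max): max(-4, 0) = 0
J (Min): min(-3, 7, -8, -4) = -8
I (Max): max(-8, 6, 1) = 6
Root (Min): min(-4, 0, 6) = -4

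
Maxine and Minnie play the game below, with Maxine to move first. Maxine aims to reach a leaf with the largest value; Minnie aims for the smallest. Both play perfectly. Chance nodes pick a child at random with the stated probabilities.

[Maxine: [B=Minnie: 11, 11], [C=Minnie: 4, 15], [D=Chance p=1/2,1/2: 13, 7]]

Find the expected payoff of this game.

11

B (Minnie): min(11, 11) = 11
C (Minnie): min(4, 15) = 4
D (Chance): 1/2·13 + 1/2·7 = 10
Root (Maxine): max(11, 4, 10) = 11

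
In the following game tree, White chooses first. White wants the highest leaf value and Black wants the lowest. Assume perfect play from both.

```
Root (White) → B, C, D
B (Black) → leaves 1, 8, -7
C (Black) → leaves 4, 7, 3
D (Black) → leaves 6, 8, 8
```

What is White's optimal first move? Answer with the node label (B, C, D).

D

B (Black): min(1, 8, -7) = -7
C (Black): min(4, 7, 3) = 3
D (Black): min(6, 8, 8) = 6
Root (White): max(-7, 3, 6) = 6
White picks the child with the highest value: D (value 6).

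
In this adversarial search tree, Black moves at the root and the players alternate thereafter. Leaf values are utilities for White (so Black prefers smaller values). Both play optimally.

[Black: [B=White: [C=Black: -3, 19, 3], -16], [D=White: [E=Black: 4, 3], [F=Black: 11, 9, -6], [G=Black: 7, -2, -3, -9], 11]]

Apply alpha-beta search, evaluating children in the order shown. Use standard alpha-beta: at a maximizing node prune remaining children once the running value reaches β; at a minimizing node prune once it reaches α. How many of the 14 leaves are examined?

C [α=-∞,β=+∞]: v=-3
B [α=-∞,β=+∞]: v=-3
E [α=-∞,β=-3]: v=3
D [α=-∞,β=-3]: v=3 after child 1 ≥ β → β-cutoff, skip 3
Root [α=-∞,β=+∞]: v=-3
Leaves evaluated: 6 of 14.

6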